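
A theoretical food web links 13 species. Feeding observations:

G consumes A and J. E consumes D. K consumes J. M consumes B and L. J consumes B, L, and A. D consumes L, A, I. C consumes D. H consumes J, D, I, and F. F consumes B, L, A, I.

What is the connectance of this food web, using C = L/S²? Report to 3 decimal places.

The web has S = 13 species and L = 21 feeding links.
C = L / S² = 21 / 169 = 0.1243 ≈ 0.124.

C = 0.124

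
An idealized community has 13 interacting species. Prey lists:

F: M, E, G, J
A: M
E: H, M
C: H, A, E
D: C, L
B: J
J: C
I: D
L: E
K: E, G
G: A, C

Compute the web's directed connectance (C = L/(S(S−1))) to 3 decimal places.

The web has S = 13 species and L = 20 feeding links.
C = L / (S(S−1)) = 20 / 156 = 0.1282 ≈ 0.128.

C = 0.128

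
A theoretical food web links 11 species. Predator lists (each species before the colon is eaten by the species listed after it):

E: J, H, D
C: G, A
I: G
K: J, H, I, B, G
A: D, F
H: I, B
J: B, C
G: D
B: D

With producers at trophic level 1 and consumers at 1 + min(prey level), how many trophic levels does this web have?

5

Producers (level 1): K, E.
Following each consumer down to its lowest-level prey: K → J → C → A → F (levels 1 through 5).
All prey of F (A 4) are at level 4 or above, so F is at level 1 + 4 = 5.
Every consumer has at least one prey at level 4 or below, so none exceeds level 5.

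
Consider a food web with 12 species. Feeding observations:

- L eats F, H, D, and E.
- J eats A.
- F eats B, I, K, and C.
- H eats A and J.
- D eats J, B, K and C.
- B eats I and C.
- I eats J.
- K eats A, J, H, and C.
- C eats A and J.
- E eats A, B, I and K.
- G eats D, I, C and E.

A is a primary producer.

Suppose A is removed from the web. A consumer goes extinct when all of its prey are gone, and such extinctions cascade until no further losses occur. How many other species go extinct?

11

Remove A.
Round 1: J (all prey gone) → extinct.
Round 2: H (all prey gone), C (all prey gone), I (all prey gone) → extinct.
Round 3: K (all prey gone), B (all prey gone) → extinct.
Round 4: D (all prey gone), E (all prey gone), F (all prey gone) → extinct.
Round 5: G (all prey gone), L (all prey gone) → extinct.
No further losses. Total secondary extinctions: 11.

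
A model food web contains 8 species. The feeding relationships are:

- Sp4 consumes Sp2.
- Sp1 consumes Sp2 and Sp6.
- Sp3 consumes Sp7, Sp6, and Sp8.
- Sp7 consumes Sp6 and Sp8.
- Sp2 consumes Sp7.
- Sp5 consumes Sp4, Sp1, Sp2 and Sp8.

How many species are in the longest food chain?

One longest chain: Sp6 → Sp7 → Sp2 → Sp4 → Sp5.
It has 5 species and 4 links.

5 species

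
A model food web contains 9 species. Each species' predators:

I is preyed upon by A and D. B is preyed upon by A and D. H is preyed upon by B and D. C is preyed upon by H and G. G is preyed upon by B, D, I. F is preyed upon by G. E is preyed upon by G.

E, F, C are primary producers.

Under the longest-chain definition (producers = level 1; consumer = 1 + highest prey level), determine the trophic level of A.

Trophic level 4

E is a producer → level 1.
G eats E (level 1); other prey at levels: F 1, C 1 → level 2.
I eats G → level 3.
A eats I (level 3); other prey at levels: B 3 → level 4.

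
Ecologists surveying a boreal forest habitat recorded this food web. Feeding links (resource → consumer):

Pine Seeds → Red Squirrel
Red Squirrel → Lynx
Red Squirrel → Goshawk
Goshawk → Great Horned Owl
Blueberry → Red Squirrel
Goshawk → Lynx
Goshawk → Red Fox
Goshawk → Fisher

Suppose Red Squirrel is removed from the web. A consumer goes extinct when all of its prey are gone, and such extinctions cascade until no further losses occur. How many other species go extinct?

5

Remove Red Squirrel.
Round 1: Goshawk (all prey gone) → extinct.
Round 2: Red Fox (all prey gone), Great Horned Owl (all prey gone), Lynx (all prey gone), Fisher (all prey gone) → extinct.
No further losses. Total secondary extinctions: 5.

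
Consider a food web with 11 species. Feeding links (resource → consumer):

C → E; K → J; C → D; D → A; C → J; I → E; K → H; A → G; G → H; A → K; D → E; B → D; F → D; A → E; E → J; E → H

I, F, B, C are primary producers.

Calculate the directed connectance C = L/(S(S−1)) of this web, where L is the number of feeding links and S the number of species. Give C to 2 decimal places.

C = 0.15

The web has S = 11 species and L = 16 feeding links.
C = L / (S(S−1)) = 16 / 110 = 0.1455 ≈ 0.15.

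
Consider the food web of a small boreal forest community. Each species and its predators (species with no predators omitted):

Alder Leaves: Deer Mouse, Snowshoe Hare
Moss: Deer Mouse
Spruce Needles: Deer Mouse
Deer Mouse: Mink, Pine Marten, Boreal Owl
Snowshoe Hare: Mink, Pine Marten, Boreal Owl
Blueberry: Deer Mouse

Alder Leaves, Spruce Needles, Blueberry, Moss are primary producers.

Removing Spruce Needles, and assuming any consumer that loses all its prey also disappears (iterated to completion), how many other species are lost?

0

Remove Spruce Needles.
Every predator of it retains at least one other prey: Deer Mouse still has Alder Leaves, Blueberry, Moss.
No consumer loses all prey, so no secondary extinctions occur.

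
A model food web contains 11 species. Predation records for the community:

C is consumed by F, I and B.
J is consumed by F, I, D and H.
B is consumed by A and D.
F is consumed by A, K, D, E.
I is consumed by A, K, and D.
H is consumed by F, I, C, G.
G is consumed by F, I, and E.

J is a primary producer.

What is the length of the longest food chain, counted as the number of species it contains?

5 species

One longest chain: J → H → C → B → D.
It has 5 species and 4 links.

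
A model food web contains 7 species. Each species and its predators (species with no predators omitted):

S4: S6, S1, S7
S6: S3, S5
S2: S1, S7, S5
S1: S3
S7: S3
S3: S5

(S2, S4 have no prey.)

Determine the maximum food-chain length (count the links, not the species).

One longest chain: S4 → S6 → S3 → S5.
It has 4 species and 3 links.

3 links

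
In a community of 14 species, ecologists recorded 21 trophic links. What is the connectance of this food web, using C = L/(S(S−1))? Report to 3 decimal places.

C = 0.115

The web has S = 14 species and L = 21 feeding links.
C = L / (S(S−1)) = 21 / 182 = 0.1154 ≈ 0.115.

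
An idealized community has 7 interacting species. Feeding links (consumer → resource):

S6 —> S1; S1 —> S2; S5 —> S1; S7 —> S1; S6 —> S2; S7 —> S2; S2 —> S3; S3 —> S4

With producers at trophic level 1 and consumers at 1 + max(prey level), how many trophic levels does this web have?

Producers (level 1): S4.
S4 → S3 → S2 → S1 → S6 gives S6 level 5.
No species has a prey at level 5, so no species reaches level 6.

5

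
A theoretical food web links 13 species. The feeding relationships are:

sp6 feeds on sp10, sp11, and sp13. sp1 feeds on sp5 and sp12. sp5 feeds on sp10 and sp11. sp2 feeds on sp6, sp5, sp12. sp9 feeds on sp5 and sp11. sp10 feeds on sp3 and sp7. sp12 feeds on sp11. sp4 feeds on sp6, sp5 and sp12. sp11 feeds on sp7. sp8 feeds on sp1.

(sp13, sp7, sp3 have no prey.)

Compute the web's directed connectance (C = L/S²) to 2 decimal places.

The web has S = 13 species and L = 20 feeding links.
C = L / S² = 20 / 169 = 0.1183 ≈ 0.12.

C = 0.12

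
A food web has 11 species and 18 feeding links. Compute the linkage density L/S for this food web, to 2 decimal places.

There are L = 18 links among S = 11 species.
L/S = 18/11 = 1.6364 ≈ 1.64.

L/S = 1.64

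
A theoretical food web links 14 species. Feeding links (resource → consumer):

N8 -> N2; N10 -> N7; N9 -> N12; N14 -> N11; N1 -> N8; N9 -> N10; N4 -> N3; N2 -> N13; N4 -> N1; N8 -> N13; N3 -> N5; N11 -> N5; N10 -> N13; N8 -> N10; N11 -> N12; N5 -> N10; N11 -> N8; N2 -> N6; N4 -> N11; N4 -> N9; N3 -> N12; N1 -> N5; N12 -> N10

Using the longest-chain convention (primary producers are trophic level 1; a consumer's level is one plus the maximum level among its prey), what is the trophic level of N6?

Trophic level 5

N4 is a producer → level 1.
N1 eats N4 → level 2.
N8 eats N1 (level 2); other prey at levels: N11 2 → level 3.
N2 eats N8 → level 4.
N6 eats N2 → level 5.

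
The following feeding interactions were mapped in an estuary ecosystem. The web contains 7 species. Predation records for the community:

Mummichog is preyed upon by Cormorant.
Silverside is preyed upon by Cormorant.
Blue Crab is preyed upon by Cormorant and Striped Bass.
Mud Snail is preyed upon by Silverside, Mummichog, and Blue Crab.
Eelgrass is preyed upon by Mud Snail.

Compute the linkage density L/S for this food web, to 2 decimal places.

L/S = 1.14

There are L = 8 links among S = 7 species.
L/S = 8/7 = 1.1429 ≈ 1.14.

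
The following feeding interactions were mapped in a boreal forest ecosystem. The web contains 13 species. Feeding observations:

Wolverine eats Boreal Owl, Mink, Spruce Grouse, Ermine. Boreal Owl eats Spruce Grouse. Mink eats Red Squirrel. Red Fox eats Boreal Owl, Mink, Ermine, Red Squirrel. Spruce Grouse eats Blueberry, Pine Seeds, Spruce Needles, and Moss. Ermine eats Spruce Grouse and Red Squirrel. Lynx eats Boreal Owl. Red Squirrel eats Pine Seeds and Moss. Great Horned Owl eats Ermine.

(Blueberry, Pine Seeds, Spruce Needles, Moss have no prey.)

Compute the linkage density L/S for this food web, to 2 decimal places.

L/S = 1.54

There are L = 20 links among S = 13 species.
L/S = 20/13 = 1.5385 ≈ 1.54.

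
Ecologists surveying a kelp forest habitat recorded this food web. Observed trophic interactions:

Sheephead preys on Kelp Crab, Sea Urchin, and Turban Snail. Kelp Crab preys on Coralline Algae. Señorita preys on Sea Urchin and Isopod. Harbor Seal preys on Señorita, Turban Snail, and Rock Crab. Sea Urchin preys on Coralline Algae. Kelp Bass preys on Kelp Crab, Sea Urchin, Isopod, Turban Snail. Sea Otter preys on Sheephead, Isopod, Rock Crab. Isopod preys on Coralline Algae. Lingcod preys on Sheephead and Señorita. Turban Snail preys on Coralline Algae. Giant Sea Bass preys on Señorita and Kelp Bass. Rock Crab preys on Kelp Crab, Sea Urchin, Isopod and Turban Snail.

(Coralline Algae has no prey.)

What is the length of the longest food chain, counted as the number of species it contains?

4 species

One longest chain: Coralline Algae → Kelp Crab → Sheephead → Lingcod.
It has 4 species and 3 links.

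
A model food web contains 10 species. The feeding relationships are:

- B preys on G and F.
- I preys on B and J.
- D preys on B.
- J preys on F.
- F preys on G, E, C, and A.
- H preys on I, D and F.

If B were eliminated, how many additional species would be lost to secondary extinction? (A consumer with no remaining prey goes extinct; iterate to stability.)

1

Remove B.
Round 1: D (all prey gone) → extinct.
No further losses. Total secondary extinctions: 1.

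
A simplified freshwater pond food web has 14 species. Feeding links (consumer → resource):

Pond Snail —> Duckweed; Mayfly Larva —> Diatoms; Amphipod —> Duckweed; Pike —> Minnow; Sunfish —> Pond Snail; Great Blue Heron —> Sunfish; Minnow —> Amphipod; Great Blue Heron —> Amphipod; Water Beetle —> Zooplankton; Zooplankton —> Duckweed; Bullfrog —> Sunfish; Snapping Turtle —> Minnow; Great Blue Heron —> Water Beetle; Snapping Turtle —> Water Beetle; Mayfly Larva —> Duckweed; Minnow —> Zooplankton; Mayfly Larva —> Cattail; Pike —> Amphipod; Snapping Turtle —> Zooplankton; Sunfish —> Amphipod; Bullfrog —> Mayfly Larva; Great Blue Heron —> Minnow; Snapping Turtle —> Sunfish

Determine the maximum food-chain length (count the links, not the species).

One longest chain: Duckweed → Zooplankton → Minnow → Great Blue Heron.
It has 4 species and 3 links.

3 links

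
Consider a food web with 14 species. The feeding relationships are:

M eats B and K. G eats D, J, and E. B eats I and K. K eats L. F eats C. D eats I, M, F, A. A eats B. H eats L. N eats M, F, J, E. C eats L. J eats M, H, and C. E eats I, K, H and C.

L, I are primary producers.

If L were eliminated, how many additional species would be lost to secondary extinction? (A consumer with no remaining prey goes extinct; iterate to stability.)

Remove L.
Round 1: C (all prey gone), K (all prey gone), H (all prey gone) → extinct.
Round 2: F (all prey gone) → extinct.
No further losses. Total secondary extinctions: 4.

4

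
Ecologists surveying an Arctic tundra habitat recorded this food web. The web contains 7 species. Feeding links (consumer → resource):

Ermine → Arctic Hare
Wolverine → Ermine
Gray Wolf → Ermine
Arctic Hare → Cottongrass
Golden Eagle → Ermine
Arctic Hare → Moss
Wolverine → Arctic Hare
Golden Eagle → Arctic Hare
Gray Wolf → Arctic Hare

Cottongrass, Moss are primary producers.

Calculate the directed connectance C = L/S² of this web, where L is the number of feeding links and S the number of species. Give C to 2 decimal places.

C = 0.18

The web has S = 7 species and L = 9 feeding links.
C = L / S² = 9 / 49 = 0.1837 ≈ 0.18.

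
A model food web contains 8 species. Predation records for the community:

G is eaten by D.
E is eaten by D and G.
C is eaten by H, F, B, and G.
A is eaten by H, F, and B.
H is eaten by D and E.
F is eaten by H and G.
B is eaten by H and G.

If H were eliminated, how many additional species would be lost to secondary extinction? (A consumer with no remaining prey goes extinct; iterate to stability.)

Remove H.
Round 1: E (all prey gone) → extinct.
No further losses. Total secondary extinctions: 1.

1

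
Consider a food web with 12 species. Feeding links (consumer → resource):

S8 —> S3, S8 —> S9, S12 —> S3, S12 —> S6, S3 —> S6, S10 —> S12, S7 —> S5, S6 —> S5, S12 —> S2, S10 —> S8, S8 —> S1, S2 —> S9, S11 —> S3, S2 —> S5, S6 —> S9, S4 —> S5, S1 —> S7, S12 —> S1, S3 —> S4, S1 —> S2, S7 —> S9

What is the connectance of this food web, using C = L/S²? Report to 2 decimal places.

The web has S = 12 species and L = 21 feeding links.
C = L / S² = 21 / 144 = 0.1458 ≈ 0.15.

C = 0.15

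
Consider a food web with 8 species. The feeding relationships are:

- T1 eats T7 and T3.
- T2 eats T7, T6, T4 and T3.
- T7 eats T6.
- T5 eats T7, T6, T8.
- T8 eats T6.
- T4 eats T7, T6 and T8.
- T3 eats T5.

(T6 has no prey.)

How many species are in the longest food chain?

5 species

One longest chain: T6 → T7 → T5 → T3 → T2.
It has 5 species and 4 links.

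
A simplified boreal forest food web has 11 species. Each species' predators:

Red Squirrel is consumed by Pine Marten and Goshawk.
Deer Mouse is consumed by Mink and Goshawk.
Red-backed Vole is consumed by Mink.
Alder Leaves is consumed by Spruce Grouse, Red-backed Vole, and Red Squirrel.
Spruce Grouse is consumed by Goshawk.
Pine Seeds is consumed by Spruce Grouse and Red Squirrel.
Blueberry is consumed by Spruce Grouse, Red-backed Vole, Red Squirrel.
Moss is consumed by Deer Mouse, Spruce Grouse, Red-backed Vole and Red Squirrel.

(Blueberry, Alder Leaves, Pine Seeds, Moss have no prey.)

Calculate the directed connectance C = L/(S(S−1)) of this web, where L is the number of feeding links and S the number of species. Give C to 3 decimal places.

The web has S = 11 species and L = 18 feeding links.
C = L / (S(S−1)) = 18 / 110 = 0.1636 ≈ 0.164.

C = 0.164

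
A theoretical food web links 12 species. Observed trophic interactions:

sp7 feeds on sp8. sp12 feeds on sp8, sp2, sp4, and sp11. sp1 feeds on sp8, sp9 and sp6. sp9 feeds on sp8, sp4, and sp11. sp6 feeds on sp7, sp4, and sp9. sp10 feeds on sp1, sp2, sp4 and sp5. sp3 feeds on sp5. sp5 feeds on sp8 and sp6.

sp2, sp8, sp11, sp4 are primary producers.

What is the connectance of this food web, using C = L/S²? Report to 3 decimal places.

C = 0.146

The web has S = 12 species and L = 21 feeding links.
C = L / S² = 21 / 144 = 0.1458 ≈ 0.146.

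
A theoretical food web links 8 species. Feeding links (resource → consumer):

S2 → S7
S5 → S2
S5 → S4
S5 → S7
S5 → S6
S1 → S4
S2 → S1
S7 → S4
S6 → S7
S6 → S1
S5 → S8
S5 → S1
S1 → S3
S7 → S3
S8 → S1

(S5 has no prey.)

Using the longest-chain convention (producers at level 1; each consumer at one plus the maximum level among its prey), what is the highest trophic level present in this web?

Producers (level 1): S5.
S5 → S6 → S7 → S4 gives S4 level 4.
No species has a prey at level 4, so no species reaches level 5.

4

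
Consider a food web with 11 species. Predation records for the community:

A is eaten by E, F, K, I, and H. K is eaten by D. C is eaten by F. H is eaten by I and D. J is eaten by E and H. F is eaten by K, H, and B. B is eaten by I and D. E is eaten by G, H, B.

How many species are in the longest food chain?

One longest chain: C → F → B → D.
It has 4 species and 3 links.

4 species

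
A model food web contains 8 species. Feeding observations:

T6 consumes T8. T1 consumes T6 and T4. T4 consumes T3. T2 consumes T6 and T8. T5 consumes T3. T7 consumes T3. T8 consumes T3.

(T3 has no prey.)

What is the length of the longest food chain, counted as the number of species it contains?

4 species

One longest chain: T3 → T8 → T6 → T2.
It has 4 species and 3 links.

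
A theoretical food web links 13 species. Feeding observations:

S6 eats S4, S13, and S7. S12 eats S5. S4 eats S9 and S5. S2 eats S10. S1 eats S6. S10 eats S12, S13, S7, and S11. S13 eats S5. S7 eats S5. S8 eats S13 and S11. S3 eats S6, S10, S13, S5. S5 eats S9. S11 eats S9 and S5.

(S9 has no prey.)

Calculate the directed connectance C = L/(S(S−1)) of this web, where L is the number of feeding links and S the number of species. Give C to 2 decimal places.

The web has S = 13 species and L = 23 feeding links.
C = L / (S(S−1)) = 23 / 156 = 0.1474 ≈ 0.15.

C = 0.15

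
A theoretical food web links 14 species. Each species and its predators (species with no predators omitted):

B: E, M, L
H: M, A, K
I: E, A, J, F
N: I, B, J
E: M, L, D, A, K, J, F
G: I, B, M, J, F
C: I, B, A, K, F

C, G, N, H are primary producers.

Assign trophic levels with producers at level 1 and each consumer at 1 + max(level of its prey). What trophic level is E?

C is a producer → level 1.
I eats C (level 1); other prey at levels: G 1, N 1 → level 2.
E eats I (level 2); other prey at levels: B 2 → level 3.

Trophic level 3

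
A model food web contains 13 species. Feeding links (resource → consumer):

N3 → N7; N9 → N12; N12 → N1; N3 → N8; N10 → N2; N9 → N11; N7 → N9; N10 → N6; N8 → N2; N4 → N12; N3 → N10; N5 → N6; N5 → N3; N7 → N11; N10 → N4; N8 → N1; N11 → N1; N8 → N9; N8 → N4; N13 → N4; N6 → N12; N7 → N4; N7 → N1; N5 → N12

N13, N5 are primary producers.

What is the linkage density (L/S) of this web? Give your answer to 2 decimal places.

L/S = 1.85

There are L = 24 links among S = 13 species.
L/S = 24/13 = 1.8462 ≈ 1.85.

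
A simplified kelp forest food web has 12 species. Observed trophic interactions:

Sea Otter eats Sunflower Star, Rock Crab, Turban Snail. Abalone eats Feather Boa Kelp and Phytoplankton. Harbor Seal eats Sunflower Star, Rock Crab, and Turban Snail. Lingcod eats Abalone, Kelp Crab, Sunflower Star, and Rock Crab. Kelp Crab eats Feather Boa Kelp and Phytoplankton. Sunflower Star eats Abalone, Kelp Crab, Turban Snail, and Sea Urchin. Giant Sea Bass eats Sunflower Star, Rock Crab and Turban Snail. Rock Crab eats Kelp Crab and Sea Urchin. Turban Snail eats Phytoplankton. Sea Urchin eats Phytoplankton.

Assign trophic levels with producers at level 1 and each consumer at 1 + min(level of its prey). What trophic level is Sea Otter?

Trophic level 3

Phytoplankton is a producer → level 1.
Turban Snail eats Phytoplankton → level 2.
Sea Otter eats Turban Snail → level 3.
No prey of Sea Otter is below level 2, so 3 is the minimum.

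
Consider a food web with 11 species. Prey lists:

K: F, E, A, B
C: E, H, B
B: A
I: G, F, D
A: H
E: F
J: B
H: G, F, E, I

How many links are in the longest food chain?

5 links

One longest chain: F → E → H → A → B → K.
It has 6 species and 5 links.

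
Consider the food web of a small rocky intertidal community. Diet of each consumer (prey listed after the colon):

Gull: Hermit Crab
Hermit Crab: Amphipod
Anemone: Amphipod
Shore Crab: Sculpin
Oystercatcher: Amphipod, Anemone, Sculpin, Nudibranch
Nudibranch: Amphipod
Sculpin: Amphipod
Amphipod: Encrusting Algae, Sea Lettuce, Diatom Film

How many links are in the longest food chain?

3 links

One longest chain: Encrusting Algae → Amphipod → Anemone → Oystercatcher.
It has 4 species and 3 links.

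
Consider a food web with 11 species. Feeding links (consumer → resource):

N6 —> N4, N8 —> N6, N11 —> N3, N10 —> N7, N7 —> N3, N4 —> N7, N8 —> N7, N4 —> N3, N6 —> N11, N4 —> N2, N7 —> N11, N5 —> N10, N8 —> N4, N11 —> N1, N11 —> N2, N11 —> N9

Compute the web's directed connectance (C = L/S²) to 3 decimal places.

C = 0.132

The web has S = 11 species and L = 16 feeding links.
C = L / S² = 16 / 121 = 0.1322 ≈ 0.132.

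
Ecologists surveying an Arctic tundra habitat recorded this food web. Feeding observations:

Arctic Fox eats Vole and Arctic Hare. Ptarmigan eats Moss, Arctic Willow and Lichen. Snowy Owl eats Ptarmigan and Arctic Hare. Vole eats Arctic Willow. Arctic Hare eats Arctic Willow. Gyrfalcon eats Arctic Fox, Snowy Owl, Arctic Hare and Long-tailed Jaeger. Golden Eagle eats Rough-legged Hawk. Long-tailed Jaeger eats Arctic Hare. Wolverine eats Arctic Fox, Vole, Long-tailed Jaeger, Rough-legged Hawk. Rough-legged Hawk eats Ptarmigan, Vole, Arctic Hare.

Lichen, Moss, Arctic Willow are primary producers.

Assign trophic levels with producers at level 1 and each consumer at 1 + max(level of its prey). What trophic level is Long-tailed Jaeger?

Trophic level 3

Arctic Willow is a producer → level 1.
Arctic Hare eats Arctic Willow → level 2.
Long-tailed Jaeger eats Arctic Hare → level 3.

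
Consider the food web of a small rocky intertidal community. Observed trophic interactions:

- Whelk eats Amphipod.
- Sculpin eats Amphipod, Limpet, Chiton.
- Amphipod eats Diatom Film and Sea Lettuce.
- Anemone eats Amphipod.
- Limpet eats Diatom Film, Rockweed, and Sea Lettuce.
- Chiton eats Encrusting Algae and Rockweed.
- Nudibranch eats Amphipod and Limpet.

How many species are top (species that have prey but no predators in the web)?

4

Top species (has prey, but nothing eats it): Whelk, Sculpin, Nudibranch, Anemone.
Count: 4.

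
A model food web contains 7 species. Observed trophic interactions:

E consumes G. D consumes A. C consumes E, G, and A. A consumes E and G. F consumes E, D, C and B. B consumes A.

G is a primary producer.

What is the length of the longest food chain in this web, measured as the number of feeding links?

One longest chain: G → E → A → C → F.
It has 5 species and 4 links.

4 links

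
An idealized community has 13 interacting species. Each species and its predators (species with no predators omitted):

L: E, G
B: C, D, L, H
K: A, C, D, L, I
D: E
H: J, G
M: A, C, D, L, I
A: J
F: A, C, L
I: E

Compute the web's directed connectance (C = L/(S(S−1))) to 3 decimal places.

The web has S = 13 species and L = 24 feeding links.
C = L / (S(S−1)) = 24 / 156 = 0.1538 ≈ 0.154.

C = 0.154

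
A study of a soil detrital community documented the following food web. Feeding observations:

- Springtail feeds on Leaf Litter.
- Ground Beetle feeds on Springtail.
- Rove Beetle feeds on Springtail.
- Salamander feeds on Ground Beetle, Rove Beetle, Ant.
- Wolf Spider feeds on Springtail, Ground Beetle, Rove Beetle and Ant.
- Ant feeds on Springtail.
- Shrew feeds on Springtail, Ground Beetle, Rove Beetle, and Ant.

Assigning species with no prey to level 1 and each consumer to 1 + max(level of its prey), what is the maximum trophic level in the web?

Basal resources (level 1): Leaf Litter.
Leaf Litter → Springtail → Ant → Salamander gives Salamander level 4.
No species has a prey at level 4, so no species reaches level 5.

4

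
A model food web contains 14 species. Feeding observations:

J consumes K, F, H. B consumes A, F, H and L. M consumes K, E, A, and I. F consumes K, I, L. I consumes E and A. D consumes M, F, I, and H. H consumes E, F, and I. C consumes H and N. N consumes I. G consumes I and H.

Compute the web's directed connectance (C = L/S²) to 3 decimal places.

The web has S = 14 species and L = 28 feeding links.
C = L / S² = 28 / 196 = 0.1429 ≈ 0.143.

C = 0.143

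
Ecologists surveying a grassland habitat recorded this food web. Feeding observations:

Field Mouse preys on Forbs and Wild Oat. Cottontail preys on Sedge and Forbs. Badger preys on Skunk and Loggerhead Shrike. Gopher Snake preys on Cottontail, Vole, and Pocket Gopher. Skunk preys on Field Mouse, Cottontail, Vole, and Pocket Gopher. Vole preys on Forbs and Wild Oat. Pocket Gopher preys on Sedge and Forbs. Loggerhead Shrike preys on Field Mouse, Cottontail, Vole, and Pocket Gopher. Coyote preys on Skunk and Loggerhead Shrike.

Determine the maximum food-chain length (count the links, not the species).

One longest chain: Wild Oat → Field Mouse → Loggerhead Shrike → Coyote.
It has 4 species and 3 links.

3 links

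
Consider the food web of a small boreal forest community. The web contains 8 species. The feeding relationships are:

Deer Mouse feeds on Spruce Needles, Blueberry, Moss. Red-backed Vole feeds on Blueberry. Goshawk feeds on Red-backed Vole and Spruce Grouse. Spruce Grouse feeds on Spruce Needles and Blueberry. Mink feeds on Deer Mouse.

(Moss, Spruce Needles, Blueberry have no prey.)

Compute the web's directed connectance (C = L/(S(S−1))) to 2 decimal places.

C = 0.16

The web has S = 8 species and L = 9 feeding links.
C = L / (S(S−1)) = 9 / 56 = 0.1607 ≈ 0.16.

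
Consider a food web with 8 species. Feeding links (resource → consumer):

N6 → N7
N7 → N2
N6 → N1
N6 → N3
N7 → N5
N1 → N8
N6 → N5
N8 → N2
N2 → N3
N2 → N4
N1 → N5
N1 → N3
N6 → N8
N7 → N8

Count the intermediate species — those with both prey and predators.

Intermediate species (has both prey and predators): N1, N7, N8, N2.
Count: 4.

4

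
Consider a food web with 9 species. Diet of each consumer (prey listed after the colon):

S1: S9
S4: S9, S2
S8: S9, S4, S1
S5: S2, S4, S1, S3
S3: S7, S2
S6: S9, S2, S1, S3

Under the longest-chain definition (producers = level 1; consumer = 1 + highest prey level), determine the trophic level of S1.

S9 is a producer → level 1.
S1 eats S9 → level 2.

Trophic level 2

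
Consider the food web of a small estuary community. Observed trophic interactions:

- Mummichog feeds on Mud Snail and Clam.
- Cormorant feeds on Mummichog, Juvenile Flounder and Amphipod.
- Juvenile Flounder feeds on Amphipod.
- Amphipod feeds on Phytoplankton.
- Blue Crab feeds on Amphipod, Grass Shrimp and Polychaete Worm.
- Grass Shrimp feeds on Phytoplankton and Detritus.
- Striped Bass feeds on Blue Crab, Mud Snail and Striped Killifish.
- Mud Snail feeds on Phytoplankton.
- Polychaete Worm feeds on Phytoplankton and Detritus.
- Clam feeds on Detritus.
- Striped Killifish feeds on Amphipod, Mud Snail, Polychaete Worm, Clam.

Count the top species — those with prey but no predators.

Top species (has prey, but nothing eats it): Cormorant, Striped Bass.
Count: 2.

2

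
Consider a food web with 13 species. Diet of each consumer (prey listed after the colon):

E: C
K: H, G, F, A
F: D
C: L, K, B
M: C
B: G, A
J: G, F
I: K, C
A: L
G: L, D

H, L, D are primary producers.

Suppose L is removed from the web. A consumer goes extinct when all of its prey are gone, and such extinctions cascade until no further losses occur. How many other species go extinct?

1

Remove L.
Round 1: A (all prey gone) → extinct.
No further losses. Total secondary extinctions: 1.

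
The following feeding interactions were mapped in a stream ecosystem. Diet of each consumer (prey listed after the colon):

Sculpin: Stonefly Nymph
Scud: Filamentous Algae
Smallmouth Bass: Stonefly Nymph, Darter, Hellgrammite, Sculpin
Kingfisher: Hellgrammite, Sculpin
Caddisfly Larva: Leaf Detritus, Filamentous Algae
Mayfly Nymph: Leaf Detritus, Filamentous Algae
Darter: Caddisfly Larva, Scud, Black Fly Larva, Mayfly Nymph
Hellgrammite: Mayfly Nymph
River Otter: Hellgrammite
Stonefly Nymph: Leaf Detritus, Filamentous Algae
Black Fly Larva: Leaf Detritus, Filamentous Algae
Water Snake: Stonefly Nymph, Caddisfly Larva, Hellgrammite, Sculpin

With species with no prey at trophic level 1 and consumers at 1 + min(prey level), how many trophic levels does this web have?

Basal resources (level 1): Leaf Detritus, Filamentous Algae.
Following each consumer down to its lowest-level prey: Leaf Detritus → Mayfly Nymph → Hellgrammite → River Otter (levels 1 through 4).
All prey of River Otter (Hellgrammite 3) are at level 3 or above, so River Otter is at level 1 + 3 = 4.
Every consumer has at least one prey at level 3 or below, so none exceeds level 4.

4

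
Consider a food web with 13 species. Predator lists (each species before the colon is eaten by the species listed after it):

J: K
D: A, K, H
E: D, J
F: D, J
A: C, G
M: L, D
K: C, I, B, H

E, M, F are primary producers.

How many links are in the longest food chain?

One longest chain: E → D → A → C.
It has 4 species and 3 links.

3 links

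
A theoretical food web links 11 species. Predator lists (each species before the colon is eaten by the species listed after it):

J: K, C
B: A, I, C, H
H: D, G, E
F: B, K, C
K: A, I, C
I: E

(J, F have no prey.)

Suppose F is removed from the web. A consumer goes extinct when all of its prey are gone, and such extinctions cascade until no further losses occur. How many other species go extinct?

Remove F.
Round 1: B (all prey gone) → extinct.
Round 2: H (all prey gone) → extinct.
Round 3: D (all prey gone), G (all prey gone) → extinct.
No further losses. Total secondary extinctions: 4.

4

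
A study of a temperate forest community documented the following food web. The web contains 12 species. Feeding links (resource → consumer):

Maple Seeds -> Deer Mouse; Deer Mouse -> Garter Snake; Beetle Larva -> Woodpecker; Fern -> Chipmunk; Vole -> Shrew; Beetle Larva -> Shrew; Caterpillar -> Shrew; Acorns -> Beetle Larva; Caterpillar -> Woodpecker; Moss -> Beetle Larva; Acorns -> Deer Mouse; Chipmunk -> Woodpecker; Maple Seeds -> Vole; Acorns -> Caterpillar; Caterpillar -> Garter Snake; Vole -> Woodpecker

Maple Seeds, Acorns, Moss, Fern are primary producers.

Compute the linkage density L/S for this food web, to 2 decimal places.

L/S = 1.33

There are L = 16 links among S = 12 species.
L/S = 16/12 = 1.3333 ≈ 1.33.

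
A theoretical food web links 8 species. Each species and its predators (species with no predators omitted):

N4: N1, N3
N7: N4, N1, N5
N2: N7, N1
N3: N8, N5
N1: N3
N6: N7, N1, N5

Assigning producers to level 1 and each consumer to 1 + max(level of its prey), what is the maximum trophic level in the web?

6

Producers (level 1): N2, N6.
N2 → N7 → N4 → N1 → N3 → N8 gives N8 level 6.
No species has a prey at level 6, so no species reaches level 7.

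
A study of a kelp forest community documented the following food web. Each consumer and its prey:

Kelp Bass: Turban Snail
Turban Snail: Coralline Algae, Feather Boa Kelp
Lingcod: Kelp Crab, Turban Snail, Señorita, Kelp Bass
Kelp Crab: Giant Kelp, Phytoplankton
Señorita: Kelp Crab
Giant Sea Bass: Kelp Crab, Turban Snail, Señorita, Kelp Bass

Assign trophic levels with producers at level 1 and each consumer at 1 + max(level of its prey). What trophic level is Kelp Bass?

Coralline Algae is a producer → level 1.
Turban Snail eats Coralline Algae (level 1); other prey at levels: Feather Boa Kelp 1 → level 2.
Kelp Bass eats Turban Snail → level 3.

Trophic level 3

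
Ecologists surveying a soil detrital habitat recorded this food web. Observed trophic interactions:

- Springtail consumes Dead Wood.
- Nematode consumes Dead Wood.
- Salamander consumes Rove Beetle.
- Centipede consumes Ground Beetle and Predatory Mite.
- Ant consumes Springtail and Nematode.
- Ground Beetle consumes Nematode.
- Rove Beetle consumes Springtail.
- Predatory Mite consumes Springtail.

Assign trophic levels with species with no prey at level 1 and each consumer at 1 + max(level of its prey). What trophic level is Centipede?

Dead Wood has no prey (basal) → level 1.
Springtail eats Dead Wood → level 2.
Predatory Mite eats Springtail → level 3.
Centipede eats Predatory Mite (level 3); other prey at levels: Ground Beetle 3 → level 4.

Trophic level 4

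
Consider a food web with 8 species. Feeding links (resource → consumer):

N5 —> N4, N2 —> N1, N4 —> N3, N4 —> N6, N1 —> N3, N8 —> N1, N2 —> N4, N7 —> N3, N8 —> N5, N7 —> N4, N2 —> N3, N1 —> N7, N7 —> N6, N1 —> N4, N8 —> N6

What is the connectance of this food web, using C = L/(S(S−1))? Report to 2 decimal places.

The web has S = 8 species and L = 15 feeding links.
C = L / (S(S−1)) = 15 / 56 = 0.2679 ≈ 0.27.

C = 0.27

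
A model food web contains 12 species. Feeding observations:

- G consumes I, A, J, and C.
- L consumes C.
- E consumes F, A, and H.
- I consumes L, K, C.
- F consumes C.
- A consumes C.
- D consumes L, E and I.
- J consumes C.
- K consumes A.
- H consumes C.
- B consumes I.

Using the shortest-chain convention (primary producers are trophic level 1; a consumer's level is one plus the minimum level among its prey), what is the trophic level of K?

C is a producer → level 1.
A eats C → level 2.
K eats A → level 3.
No prey of K is below level 2, so 3 is the minimum.

Trophic level 3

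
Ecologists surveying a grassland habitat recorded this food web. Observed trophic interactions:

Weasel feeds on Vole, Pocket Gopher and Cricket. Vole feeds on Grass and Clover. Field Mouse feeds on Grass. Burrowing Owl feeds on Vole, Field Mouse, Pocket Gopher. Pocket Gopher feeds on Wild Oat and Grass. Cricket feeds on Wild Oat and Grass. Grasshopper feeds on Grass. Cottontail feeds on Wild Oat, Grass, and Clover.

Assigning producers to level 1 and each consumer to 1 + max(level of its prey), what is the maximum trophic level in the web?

Producers (level 1): Wild Oat, Clover, Grass.
Wild Oat → Pocket Gopher → Weasel gives Weasel level 3.
No species has a prey at level 3, so no species reaches level 4.

3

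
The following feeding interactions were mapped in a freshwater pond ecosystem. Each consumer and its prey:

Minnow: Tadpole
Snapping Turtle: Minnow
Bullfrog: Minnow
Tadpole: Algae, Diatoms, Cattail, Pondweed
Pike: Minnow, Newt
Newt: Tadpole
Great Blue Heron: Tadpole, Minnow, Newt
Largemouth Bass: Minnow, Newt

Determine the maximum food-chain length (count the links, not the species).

3 links

One longest chain: Algae → Tadpole → Minnow → Snapping Turtle.
It has 4 species and 3 links.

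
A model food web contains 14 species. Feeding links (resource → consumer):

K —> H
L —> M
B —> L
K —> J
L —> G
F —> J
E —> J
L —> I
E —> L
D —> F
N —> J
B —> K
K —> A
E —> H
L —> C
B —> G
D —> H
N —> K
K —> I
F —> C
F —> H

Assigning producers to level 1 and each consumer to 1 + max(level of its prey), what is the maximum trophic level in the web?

3

Producers (level 1): B, D, N, E.
B → L → I gives I level 3.
No species has a prey at level 3, so no species reaches level 4.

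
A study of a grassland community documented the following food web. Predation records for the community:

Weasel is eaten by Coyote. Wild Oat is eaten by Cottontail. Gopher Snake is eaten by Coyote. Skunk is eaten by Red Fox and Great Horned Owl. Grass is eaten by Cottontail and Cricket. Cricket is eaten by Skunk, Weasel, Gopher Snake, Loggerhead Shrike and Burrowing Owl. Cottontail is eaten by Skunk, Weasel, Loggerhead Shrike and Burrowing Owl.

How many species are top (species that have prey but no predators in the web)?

Top species (has prey, but nothing eats it): Burrowing Owl, Loggerhead Shrike, Great Horned Owl, Coyote, Red Fox.
Count: 5.

5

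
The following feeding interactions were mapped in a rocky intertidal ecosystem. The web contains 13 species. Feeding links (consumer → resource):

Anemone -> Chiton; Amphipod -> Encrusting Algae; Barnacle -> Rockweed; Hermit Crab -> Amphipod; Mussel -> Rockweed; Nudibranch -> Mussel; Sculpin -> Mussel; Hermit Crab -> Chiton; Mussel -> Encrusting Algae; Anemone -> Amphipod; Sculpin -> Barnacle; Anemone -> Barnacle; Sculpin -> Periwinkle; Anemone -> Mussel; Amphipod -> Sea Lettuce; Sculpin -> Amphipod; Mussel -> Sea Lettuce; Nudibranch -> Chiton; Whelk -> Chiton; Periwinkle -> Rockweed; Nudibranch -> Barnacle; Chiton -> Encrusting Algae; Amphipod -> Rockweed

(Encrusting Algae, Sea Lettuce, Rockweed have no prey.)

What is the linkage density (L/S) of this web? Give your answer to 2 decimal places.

L/S = 1.77

There are L = 23 links among S = 13 species.
L/S = 23/13 = 1.7692 ≈ 1.77.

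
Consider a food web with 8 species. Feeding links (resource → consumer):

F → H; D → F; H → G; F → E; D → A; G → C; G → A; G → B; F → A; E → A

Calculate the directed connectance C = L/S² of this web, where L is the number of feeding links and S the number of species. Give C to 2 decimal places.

The web has S = 8 species and L = 10 feeding links.
C = L / S² = 10 / 64 = 0.1562 ≈ 0.16.

C = 0.16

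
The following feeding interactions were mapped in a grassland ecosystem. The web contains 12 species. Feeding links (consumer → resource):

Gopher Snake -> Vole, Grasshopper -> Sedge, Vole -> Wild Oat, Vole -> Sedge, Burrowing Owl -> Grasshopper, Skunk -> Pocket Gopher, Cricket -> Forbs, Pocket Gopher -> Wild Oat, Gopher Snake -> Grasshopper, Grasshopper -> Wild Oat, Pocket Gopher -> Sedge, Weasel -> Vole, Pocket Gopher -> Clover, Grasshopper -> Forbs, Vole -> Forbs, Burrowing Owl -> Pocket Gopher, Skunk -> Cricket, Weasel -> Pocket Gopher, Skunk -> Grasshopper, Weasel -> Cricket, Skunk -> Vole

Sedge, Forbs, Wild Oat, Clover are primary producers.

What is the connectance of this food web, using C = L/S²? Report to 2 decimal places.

The web has S = 12 species and L = 21 feeding links.
C = L / S² = 21 / 144 = 0.1458 ≈ 0.15.

C = 0.15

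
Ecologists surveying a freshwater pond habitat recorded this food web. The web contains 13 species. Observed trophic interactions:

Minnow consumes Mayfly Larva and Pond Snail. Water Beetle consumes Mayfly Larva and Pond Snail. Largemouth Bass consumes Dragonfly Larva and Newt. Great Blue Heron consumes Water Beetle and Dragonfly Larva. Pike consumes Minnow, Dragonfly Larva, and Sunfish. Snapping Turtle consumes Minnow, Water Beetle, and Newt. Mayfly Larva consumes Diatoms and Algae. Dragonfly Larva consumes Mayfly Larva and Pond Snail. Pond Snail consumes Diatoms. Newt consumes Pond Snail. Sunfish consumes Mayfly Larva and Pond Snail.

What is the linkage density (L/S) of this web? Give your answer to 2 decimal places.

L/S = 1.69

There are L = 22 links among S = 13 species.
L/S = 22/13 = 1.6923 ≈ 1.69.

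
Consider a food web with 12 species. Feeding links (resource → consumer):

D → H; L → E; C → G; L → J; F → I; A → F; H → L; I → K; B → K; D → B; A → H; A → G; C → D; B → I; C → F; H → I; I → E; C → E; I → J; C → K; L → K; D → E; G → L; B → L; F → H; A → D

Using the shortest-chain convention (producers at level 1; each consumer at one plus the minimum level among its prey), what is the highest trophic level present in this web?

Producers (level 1): C, A.
Following each consumer down to its lowest-level prey: C → F → I → J (levels 1 through 4).
All prey of J (I 3, L 3) are at level 3 or above, so J is at level 1 + 3 = 4.
Every consumer has at least one prey at level 3 or below, so none exceeds level 4.

4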